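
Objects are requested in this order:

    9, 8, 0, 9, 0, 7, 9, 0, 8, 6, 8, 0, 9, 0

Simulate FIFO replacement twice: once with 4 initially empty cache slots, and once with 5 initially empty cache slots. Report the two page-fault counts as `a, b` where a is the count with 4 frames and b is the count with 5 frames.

4 frames: F F F . . F . . . F . . F . → 6 faults.
5 frames: F F F . . F . . . F . . . . → 5 faults.
5 < 6: adding a frame reduced faults, as is typical.

6, 5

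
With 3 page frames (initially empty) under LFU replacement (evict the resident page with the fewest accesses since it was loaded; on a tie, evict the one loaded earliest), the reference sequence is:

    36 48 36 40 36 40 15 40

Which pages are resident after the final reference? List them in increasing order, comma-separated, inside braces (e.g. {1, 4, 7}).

{15, 36, 40}

36 → fault, frames (36)
48 → fault, frames (36 48)
36 → hit
40 → fault, frames (36 48 40)
36 → hit
40 → hit
15 → fault, evict 48, frames (36 40 15)
40 → hit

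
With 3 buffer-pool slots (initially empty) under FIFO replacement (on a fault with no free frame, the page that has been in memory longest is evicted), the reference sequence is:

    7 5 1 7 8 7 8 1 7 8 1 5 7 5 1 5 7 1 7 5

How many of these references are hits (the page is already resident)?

13

7 -> fault, frames {7}
5 -> fault, frames {7,5}
1 -> fault, frames {7,5,1}
7 -> hit
8 -> fault, evict 7, frames {5,1,8}
7 -> fault, evict 5, frames {1,8,7}
8 -> hit
1 -> hit
7 -> hit
8 -> hit
1 -> hit
5 -> fault, evict 1, frames {8,7,5}
7 -> hit
5 -> hit
1 -> fault, evict 8, frames {7,5,1}
5 -> hit
7 -> hit
1 -> hit
7 -> hit
5 -> hit
Hits: 13.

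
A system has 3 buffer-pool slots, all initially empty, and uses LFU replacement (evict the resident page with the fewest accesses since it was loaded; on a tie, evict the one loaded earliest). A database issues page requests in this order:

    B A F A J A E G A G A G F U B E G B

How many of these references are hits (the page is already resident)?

B: fault, frames (B)
A: fault, frames (B A)
F: fault, frames (B A F)
A: hit
J: fault, evict B, frames (A F J)
A: hit
E: fault, evict F, frames (A J E)
G: fault, evict J, frames (A E G)
A: hit
G: hit
A: hit
G: hit
F: fault, evict E, frames (A G F)
U: fault, evict F, frames (A G U)
B: fault, evict U, frames (A G B)
E: fault, evict B, frames (A G E)
G: hit
B: fault, evict E, frames (A G B)
Hits: 7.

7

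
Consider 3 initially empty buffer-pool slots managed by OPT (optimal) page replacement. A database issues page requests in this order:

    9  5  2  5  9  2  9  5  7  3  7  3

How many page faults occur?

5

9 -> fault, frames (9)
5 -> fault, frames (9 5)
2 -> fault, frames (9 5 2)
5 -> hit
9 -> hit
2 -> hit
9 -> hit
5 -> hit
7 -> fault, evict 2, frames (9 5 7)
3 -> fault, evict 5, frames (9 7 3)
7 -> hit
3 -> hit
Page faults: 5.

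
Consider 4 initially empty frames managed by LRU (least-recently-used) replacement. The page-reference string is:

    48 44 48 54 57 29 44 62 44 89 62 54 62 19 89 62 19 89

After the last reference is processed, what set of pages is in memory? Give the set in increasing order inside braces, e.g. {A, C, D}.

{19, 54, 62, 89}

48: miss, frames (48)
44: miss, frames (48 44)
48: hit
54: miss, frames (44 48 54)
57: miss, frames (44 48 54 57)
29: miss, evict 44, frames (48 54 57 29)
44: miss, evict 48, frames (54 57 29 44)
62: miss, evict 54, frames (57 29 44 62)
44: hit
89: miss, evict 57, frames (29 62 44 89)
62: hit
54: miss, evict 29, frames (44 89 62 54)
62: hit
19: miss, evict 44, frames (89 54 62 19)
89: hit
62: hit
19: hit
89: hit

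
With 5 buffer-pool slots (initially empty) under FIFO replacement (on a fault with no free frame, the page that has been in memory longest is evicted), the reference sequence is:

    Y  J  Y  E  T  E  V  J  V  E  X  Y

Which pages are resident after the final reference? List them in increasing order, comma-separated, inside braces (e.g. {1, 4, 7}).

Y → miss, frames {Y}
J → miss, frames {Y,J}
Y → hit
E → miss, frames {Y,J,E}
T → miss, frames {Y,J,E,T}
E → hit
V → miss, frames {Y,J,E,T,V}
J → hit
V → hit
E → hit
X → miss, evict Y, frames {J,E,T,V,X}
Y → miss, evict J, frames {E,T,V,X,Y}

{E, T, V, X, Y}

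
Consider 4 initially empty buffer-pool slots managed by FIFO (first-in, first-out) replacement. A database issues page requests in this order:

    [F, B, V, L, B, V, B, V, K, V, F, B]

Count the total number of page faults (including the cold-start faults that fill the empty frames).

7

F: miss, frames [F]
B: miss, frames [F, B]
V: miss, frames [F, B, V]
L: miss, frames [F, B, V, L]
B: hit
V: hit
B: hit
V: hit
K: miss, evict F, frames [B, V, L, K]
V: hit
F: miss, evict B, frames [V, L, K, F]
B: miss, evict V, frames [L, K, F, B]
Page faults: 7.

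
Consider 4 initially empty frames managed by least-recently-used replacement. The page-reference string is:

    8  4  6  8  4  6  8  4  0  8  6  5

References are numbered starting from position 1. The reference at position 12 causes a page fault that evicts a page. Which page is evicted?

pos 1: 8: fault, frames (8)
pos 2: 4: fault, frames (8 4)
pos 3: 6: fault, frames (8 4 6)
pos 4: 8: hit
pos 5: 4: hit
pos 6: 6: hit
pos 7: 8: hit
pos 8: 4: hit
pos 9: 0: fault, frames (6 8 4 0)
pos 10: 8: hit
pos 11: 6: hit
pos 12: 5: fault, evict 4, frames (0 8 6 5)
At position 12, page 4 is evicted.

4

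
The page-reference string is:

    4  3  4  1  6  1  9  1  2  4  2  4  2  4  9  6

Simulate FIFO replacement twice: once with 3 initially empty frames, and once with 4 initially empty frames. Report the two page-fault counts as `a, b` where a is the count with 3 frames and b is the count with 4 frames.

3 frames: F F . F F . F . F F . . . . . F → 8 faults.
4 frames: F F . F F . F . F F . . . . . . → 7 faults.
7 < 8: adding a frame reduced faults, as is typical.

8, 7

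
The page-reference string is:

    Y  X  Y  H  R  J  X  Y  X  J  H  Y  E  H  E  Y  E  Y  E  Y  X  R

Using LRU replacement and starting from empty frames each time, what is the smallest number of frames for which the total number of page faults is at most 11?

4

f=1: 22 faults
f=2: 15 faults
f=3: 12 faults
f=4: 11 faults
f=5: 7 faults
f=6: 6 faults
Smallest f with faults ≤ 11 is 4.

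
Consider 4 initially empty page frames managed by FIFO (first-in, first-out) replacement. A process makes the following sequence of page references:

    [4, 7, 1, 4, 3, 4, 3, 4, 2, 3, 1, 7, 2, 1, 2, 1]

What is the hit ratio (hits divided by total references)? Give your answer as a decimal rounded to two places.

0.69

4: miss, frames [4]
7: miss, frames [4, 7]
1: miss, frames [4, 7, 1]
4: hit
3: miss, frames [4, 7, 1, 3]
4: hit
3: hit
4: hit
2: miss, evict 4, frames [7, 1, 3, 2]
3: hit
1: hit
7: hit
2: hit
1: hit
2: hit
1: hit
Hits: 11 of 16 references → 11/16 = 0.6875.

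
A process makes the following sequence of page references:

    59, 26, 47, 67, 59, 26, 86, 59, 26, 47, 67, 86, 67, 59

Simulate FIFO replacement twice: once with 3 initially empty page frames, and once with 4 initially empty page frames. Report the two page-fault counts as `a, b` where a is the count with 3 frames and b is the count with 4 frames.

10, 11

3 frames: F F F F F F F . . F F . . F → 10 faults.
4 frames: F F F F . . F F F F F F . F → 11 faults.
11 > 10: adding a frame increased faults — Belady's anomaly.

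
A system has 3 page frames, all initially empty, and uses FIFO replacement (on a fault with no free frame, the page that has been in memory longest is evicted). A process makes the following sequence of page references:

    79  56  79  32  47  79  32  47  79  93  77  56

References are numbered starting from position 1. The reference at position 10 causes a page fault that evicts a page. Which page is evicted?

pos 1: 79 -> miss, frames {79}
pos 2: 56 -> miss, frames {79,56}
pos 3: 79 -> hit
pos 4: 32 -> miss, frames {79,56,32}
pos 5: 47 -> miss, evict 79, frames {56,32,47}
pos 6: 79 -> miss, evict 56, frames {32,47,79}
pos 7: 32 -> hit
pos 8: 47 -> hit
pos 9: 79 -> hit
pos 10: 93 -> miss, evict 32, frames {47,79,93}
At position 10, page 32 is evicted.

32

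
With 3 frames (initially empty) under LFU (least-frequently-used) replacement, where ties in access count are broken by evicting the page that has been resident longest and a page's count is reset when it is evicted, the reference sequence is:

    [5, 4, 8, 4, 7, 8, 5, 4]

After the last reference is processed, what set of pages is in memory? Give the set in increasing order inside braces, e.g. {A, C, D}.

5: fault, frames [5]
4: fault, frames [5, 4]
8: fault, frames [5, 4, 8]
4: hit
7: fault, evict 5, frames [4, 8, 7]
8: hit
5: fault, evict 7, frames [4, 8, 5]
4: hit

{4, 5, 8}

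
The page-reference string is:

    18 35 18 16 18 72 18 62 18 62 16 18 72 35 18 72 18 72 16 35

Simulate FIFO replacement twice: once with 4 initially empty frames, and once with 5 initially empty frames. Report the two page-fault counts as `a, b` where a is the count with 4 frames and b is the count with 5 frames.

4 frames: F F . F . F . F F . . . . F . . . . F . → 8 faults.
5 frames: F F . F . F . F . . . . . . . . . . . . → 5 faults.
5 < 8: adding a frame reduced faults, as is typical.

8, 5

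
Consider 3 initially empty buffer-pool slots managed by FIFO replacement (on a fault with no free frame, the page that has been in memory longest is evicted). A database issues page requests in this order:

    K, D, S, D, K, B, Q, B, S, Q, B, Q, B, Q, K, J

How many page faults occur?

K → fault, frames {K}
D → fault, frames {K,D}
S → fault, frames {K,D,S}
D → hit
K → hit
B → fault, evict K, frames {D,S,B}
Q → fault, evict D, frames {S,B,Q}
B → hit
S → hit
Q → hit
B → hit
Q → hit
B → hit
Q → hit
K → fault, evict S, frames {B,Q,K}
J → fault, evict B, frames {Q,K,J}
Page faults: 7.

7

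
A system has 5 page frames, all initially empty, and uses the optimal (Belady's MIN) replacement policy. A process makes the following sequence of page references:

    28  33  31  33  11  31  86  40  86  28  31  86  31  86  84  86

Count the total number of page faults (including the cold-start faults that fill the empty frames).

28: fault, frames [28]
33: fault, frames [28, 33]
31: fault, frames [28, 33, 31]
33: hit
11: fault, frames [28, 33, 31, 11]
31: hit
86: fault, frames [28, 33, 31, 11, 86]
40: fault, evict 11, frames [28, 33, 31, 86, 40]
86: hit
28: hit
31: hit
86: hit
31: hit
86: hit
84: fault, evict 40, frames [28, 33, 31, 86, 84]
86: hit
Page faults: 7.

7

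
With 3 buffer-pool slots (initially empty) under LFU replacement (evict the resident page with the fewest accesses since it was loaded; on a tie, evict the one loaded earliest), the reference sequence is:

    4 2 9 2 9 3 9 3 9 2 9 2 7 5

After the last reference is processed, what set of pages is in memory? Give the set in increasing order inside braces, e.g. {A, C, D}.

4 -> miss, frames {4}
2 -> miss, frames {4,2}
9 -> miss, frames {4,2,9}
2 -> hit
9 -> hit
3 -> miss, evict 4, frames {2,9,3}
9 -> hit
3 -> hit
9 -> hit
2 -> hit
9 -> hit
2 -> hit
7 -> miss, evict 3, frames {2,9,7}
5 -> miss, evict 7, frames {2,9,5}

{2, 5, 9}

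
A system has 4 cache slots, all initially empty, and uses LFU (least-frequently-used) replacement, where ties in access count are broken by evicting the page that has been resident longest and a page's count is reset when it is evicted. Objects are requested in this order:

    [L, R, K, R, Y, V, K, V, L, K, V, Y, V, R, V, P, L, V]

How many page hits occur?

L -> miss, frames (L)
R -> miss, frames (L R)
K -> miss, frames (L R K)
R -> hit
Y -> miss, frames (L R K Y)
V -> miss, evict L, frames (R K Y V)
K -> hit
V -> hit
L -> miss, evict Y, frames (R K V L)
K -> hit
V -> hit
Y -> miss, evict L, frames (R K V Y)
V -> hit
R -> hit
V -> hit
P -> miss, evict Y, frames (R K V P)
L -> miss, evict P, frames (R K V L)
V -> hit
Hits: 9.

9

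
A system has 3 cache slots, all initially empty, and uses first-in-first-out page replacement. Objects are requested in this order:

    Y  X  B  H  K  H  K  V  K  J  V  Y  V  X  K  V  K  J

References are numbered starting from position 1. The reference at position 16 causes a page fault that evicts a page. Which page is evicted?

Y

pos 1: Y → miss, frames [Y]
pos 2: X → miss, frames [Y, X]
pos 3: B → miss, frames [Y, X, B]
pos 4: H → miss, evict Y, frames [X, B, H]
pos 5: K → miss, evict X, frames [B, H, K]
pos 6: H → hit
pos 7: K → hit
pos 8: V → miss, evict B, frames [H, K, V]
pos 9: K → hit
pos 10: J → miss, evict H, frames [K, V, J]
pos 11: V → hit
pos 12: Y → miss, evict K, frames [V, J, Y]
pos 13: V → hit
pos 14: X → miss, evict V, frames [J, Y, X]
pos 15: K → miss, evict J, frames [Y, X, K]
pos 16: V → miss, evict Y, frames [X, K, V]
At position 16, page Y is evicted.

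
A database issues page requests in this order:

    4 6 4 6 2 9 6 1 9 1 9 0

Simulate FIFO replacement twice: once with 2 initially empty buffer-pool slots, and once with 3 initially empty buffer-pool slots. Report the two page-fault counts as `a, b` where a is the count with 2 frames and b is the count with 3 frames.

2 frames: F F . . F F F F F . . F → 8 faults.
3 frames: F F . . F F . F . . . F → 6 faults.
6 < 8: adding a frame reduced faults, as is typical.

8, 6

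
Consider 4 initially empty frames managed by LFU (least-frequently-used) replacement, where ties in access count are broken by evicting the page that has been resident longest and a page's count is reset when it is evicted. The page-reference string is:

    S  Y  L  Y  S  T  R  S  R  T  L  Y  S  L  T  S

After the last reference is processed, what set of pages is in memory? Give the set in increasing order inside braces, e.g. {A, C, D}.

{L, R, S, T}

S → miss, frames {S}
Y → miss, frames {S,Y}
L → miss, frames {S,Y,L}
Y → hit
S → hit
T → miss, frames {S,Y,L,T}
R → miss, evict L, frames {S,Y,T,R}
S → hit
R → hit
T → hit
L → miss, evict Y, frames {S,T,R,L}
Y → miss, evict L, frames {S,T,R,Y}
S → hit
L → miss, evict Y, frames {S,T,R,L}
T → hit
S → hit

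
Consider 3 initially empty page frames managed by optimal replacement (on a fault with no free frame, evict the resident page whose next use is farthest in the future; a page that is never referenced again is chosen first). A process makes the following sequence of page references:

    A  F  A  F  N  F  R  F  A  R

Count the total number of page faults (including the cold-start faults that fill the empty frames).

A → fault, frames {A}
F → fault, frames {A,F}
A → hit
F → hit
N → fault, frames {A,F,N}
F → hit
R → fault, evict N, frames {A,F,R}
F → hit
A → hit
R → hit
Page faults: 4.

4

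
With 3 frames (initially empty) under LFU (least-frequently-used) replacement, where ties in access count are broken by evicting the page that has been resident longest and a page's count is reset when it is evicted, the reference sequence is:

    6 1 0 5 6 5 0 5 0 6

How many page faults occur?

5

6 -> fault, frames (6)
1 -> fault, frames (6 1)
0 -> fault, frames (6 1 0)
5 -> fault, evict 6, frames (1 0 5)
6 -> fault, evict 1, frames (0 5 6)
5 -> hit
0 -> hit
5 -> hit
0 -> hit
6 -> hit
Page faults: 5.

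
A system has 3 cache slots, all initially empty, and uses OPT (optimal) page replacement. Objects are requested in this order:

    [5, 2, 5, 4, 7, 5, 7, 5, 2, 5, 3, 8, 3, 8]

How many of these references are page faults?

5 → fault, frames (5)
2 → fault, frames (5 2)
5 → hit
4 → fault, frames (5 2 4)
7 → fault, evict 4, frames (5 2 7)
5 → hit
7 → hit
5 → hit
2 → hit
5 → hit
3 → fault, evict 7, frames (5 2 3)
8 → fault, evict 2, frames (5 3 8)
3 → hit
8 → hit
Page faults: 6.

6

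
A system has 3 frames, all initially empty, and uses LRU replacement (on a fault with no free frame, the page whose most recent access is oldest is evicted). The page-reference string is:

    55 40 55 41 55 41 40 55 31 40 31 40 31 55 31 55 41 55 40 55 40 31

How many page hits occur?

15

55 -> miss, frames {55}
40 -> miss, frames {55,40}
55 -> hit
41 -> miss, frames {40,55,41}
55 -> hit
41 -> hit
40 -> hit
55 -> hit
31 -> miss, evict 41, frames {40,55,31}
40 -> hit
31 -> hit
40 -> hit
31 -> hit
55 -> hit
31 -> hit
55 -> hit
41 -> miss, evict 40, frames {31,55,41}
55 -> hit
40 -> miss, evict 31, frames {41,55,40}
55 -> hit
40 -> hit
31 -> miss, evict 41, frames {55,40,31}
Hits: 15.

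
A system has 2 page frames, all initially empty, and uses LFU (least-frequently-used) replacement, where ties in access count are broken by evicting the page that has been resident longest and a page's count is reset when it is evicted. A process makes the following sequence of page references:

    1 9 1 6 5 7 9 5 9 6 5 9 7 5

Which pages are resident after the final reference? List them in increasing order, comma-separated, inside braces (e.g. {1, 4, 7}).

1 → miss, frames (1)
9 → miss, frames (1 9)
1 → hit
6 → miss, evict 9, frames (1 6)
5 → miss, evict 6, frames (1 5)
7 → miss, evict 5, frames (1 7)
9 → miss, evict 7, frames (1 9)
5 → miss, evict 9, frames (1 5)
9 → miss, evict 5, frames (1 9)
6 → miss, evict 9, frames (1 6)
5 → miss, evict 6, frames (1 5)
9 → miss, evict 5, frames (1 9)
7 → miss, evict 9, frames (1 7)
5 → miss, evict 7, frames (1 5)

{1, 5}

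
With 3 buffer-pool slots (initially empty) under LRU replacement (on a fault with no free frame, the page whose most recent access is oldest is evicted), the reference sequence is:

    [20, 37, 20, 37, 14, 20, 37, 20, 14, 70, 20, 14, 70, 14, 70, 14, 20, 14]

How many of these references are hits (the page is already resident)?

14

20 -> miss, frames (20)
37 -> miss, frames (20 37)
20 -> hit
37 -> hit
14 -> miss, frames (20 37 14)
20 -> hit
37 -> hit
20 -> hit
14 -> hit
70 -> miss, evict 37, frames (20 14 70)
20 -> hit
14 -> hit
70 -> hit
14 -> hit
70 -> hit
14 -> hit
20 -> hit
14 -> hit
Hits: 14.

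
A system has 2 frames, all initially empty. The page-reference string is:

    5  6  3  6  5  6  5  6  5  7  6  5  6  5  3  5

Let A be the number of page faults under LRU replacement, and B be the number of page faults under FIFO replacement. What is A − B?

-2

Under LRU: F F F . F . . . . F F F . . F . → 8 faults.
Under FIFO: F F F . F F . . . F . F F . F F → 10 faults.
A − B = 8 − 10 = -2.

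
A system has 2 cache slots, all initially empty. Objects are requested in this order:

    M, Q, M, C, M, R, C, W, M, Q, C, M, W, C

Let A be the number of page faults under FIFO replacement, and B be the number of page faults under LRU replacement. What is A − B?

Under FIFO: F F . F F F F F F F F F F F → 13 faults.
Under LRU: F F . F . F F F F F F F F F → 12 faults.
A − B = 13 − 12 = 1.

1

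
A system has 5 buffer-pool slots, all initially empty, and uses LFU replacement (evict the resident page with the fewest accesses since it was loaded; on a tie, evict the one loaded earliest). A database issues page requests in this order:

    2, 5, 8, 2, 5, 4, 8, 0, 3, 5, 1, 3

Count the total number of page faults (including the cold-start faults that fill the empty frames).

7

2: fault, frames [2]
5: fault, frames [2, 5]
8: fault, frames [2, 5, 8]
2: hit
5: hit
4: fault, frames [2, 5, 8, 4]
8: hit
0: fault, frames [2, 5, 8, 4, 0]
3: fault, evict 4, frames [2, 5, 8, 0, 3]
5: hit
1: fault, evict 0, frames [2, 5, 8, 3, 1]
3: hit
Page faults: 7.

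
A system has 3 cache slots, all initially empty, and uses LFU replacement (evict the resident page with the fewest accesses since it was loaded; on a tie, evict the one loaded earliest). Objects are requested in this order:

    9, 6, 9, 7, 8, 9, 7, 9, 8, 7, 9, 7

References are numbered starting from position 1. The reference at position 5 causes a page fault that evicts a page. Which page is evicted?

6

pos 1: 9 -> miss, frames {9}
pos 2: 6 -> miss, frames {9,6}
pos 3: 9 -> hit
pos 4: 7 -> miss, frames {9,6,7}
pos 5: 8 -> miss, evict 6, frames {9,7,8}
At position 5, page 6 is evicted.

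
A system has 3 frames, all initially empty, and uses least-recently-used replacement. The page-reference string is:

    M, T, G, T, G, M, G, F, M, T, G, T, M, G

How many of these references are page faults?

M → fault, frames {M}
T → fault, frames {M,T}
G → fault, frames {M,T,G}
T → hit
G → hit
M → hit
G → hit
F → fault, evict T, frames {M,G,F}
M → hit
T → fault, evict G, frames {F,M,T}
G → fault, evict F, frames {M,T,G}
T → hit
M → hit
G → hit
Page faults: 6.

6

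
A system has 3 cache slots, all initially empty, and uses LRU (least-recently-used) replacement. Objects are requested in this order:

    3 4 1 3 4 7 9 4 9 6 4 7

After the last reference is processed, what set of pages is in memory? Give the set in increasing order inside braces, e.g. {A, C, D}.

{4, 6, 7}

3 -> fault, frames [3]
4 -> fault, frames [3, 4]
1 -> fault, frames [3, 4, 1]
3 -> hit
4 -> hit
7 -> fault, evict 1, frames [3, 4, 7]
9 -> fault, evict 3, frames [4, 7, 9]
4 -> hit
9 -> hit
6 -> fault, evict 7, frames [4, 9, 6]
4 -> hit
7 -> fault, evict 9, frames [6, 4, 7]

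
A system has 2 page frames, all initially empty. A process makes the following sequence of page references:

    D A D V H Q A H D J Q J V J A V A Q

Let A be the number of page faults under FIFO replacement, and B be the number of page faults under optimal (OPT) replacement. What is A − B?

Under FIFO: F F . F F F F F F F F . F F F F . F → 15 faults.
Under OPT: F F . F F F . F F F . . F . F . . F → 11 faults.
A − B = 15 − 11 = 4.

4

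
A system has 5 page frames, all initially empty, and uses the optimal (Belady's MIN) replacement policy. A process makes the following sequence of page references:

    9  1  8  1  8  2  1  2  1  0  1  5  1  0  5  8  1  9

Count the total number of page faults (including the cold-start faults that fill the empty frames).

9 -> fault, frames [9]
1 -> fault, frames [9, 1]
8 -> fault, frames [9, 1, 8]
1 -> hit
8 -> hit
2 -> fault, frames [9, 1, 8, 2]
1 -> hit
2 -> hit
1 -> hit
0 -> fault, frames [9, 1, 8, 2, 0]
1 -> hit
5 -> fault, evict 2, frames [9, 1, 8, 0, 5]
1 -> hit
0 -> hit
5 -> hit
8 -> hit
1 -> hit
9 -> hit
Page faults: 6.

6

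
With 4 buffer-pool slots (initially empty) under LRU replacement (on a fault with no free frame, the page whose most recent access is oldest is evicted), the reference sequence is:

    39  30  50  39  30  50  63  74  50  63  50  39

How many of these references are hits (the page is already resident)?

39: fault, frames {39}
30: fault, frames {39,30}
50: fault, frames {39,30,50}
39: hit
30: hit
50: hit
63: fault, frames {39,30,50,63}
74: fault, evict 39, frames {30,50,63,74}
50: hit
63: hit
50: hit
39: fault, evict 30, frames {74,63,50,39}
Hits: 6.

6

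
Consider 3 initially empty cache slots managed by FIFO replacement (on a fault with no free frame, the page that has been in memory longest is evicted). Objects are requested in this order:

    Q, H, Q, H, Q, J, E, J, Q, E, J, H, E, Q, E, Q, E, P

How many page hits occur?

11

Q → fault, frames [Q]
H → fault, frames [Q, H]
Q → hit
H → hit
Q → hit
J → fault, frames [Q, H, J]
E → fault, evict Q, frames [H, J, E]
J → hit
Q → fault, evict H, frames [J, E, Q]
E → hit
J → hit
H → fault, evict J, frames [E, Q, H]
E → hit
Q → hit
E → hit
Q → hit
E → hit
P → fault, evict E, frames [Q, H, P]
Hits: 11.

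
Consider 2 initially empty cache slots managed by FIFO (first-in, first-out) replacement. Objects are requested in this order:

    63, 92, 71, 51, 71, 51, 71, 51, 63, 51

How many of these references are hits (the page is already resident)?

63 → fault, frames [63]
92 → fault, frames [63, 92]
71 → fault, evict 63, frames [92, 71]
51 → fault, evict 92, frames [71, 51]
71 → hit
51 → hit
71 → hit
51 → hit
63 → fault, evict 71, frames [51, 63]
51 → hit
Hits: 5.

5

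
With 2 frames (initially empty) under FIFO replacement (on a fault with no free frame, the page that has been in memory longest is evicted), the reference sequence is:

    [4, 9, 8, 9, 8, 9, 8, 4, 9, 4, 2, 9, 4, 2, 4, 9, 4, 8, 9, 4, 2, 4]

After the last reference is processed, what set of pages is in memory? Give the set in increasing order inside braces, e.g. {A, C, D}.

4 → miss, frames {4}
9 → miss, frames {4,9}
8 → miss, evict 4, frames {9,8}
9 → hit
8 → hit
9 → hit
8 → hit
4 → miss, evict 9, frames {8,4}
9 → miss, evict 8, frames {4,9}
4 → hit
2 → miss, evict 4, frames {9,2}
9 → hit
4 → miss, evict 9, frames {2,4}
2 → hit
4 → hit
9 → miss, evict 2, frames {4,9}
4 → hit
8 → miss, evict 4, frames {9,8}
9 → hit
4 → miss, evict 9, frames {8,4}
2 → miss, evict 8, frames {4,2}
4 → hit

{2, 4}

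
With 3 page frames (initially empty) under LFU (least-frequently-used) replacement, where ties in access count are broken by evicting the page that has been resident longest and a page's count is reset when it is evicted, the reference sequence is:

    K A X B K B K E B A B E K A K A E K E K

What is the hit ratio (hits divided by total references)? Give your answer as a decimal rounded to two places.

0.50

K: fault, frames [K]
A: fault, frames [K, A]
X: fault, frames [K, A, X]
B: fault, evict K, frames [A, X, B]
K: fault, evict A, frames [X, B, K]
B: hit
K: hit
E: fault, evict X, frames [B, K, E]
B: hit
A: fault, evict E, frames [B, K, A]
B: hit
E: fault, evict A, frames [B, K, E]
K: hit
A: fault, evict E, frames [B, K, A]
K: hit
A: hit
E: fault, evict A, frames [B, K, E]
K: hit
E: hit
K: hit
Hits: 10 of 20 references → 10/20 = 0.5000.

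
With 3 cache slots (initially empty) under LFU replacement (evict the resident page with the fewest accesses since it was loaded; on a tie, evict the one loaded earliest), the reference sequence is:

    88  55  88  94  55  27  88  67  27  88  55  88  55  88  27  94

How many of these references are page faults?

88 → fault, frames (88)
55 → fault, frames (88 55)
88 → hit
94 → fault, frames (88 55 94)
55 → hit
27 → fault, evict 94, frames (88 55 27)
88 → hit
67 → fault, evict 27, frames (88 55 67)
27 → fault, evict 67, frames (88 55 27)
88 → hit
55 → hit
88 → hit
55 → hit
88 → hit
27 → hit
94 → fault, evict 27, frames (88 55 94)
Page faults: 7.

7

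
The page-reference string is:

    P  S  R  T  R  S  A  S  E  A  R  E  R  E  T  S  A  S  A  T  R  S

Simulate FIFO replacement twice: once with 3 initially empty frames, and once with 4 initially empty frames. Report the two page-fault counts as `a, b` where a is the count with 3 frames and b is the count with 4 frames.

3 frames: F F F F . . F F F . F . . . F F F . . . F . → 12 faults.
4 frames: F F F F . . F . F . . . . . . F . . . . F . → 8 faults.
8 < 12: adding a frame reduced faults, as is typical.

12, 8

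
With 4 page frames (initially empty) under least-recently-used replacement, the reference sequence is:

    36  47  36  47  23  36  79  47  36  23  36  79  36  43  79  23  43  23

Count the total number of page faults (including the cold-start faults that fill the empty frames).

5

36: miss, frames {36}
47: miss, frames {36,47}
36: hit
47: hit
23: miss, frames {36,47,23}
36: hit
79: miss, frames {47,23,36,79}
47: hit
36: hit
23: hit
36: hit
79: hit
36: hit
43: miss, evict 47, frames {23,79,36,43}
79: hit
23: hit
43: hit
23: hit
Page faults: 5.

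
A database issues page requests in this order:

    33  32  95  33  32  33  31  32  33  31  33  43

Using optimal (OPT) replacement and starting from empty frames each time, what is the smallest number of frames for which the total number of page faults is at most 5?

f=1: 12 faults
f=2: 7 faults
f=3: 5 faults
f=4: 5 faults
f=5: 5 faults
Smallest f with faults ≤ 5 is 3.

3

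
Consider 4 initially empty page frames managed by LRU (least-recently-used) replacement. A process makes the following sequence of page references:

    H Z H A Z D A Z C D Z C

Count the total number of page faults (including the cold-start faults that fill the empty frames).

5

H -> fault, frames (H)
Z -> fault, frames (H Z)
H -> hit
A -> fault, frames (Z H A)
Z -> hit
D -> fault, frames (H A Z D)
A -> hit
Z -> hit
C -> fault, evict H, frames (D A Z C)
D -> hit
Z -> hit
C -> hit
Page faults: 5.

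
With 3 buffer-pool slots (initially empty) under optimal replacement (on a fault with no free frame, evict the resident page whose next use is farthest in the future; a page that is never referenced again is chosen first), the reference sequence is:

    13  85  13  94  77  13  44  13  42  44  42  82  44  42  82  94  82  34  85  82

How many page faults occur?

10

13 -> miss, frames {13}
85 -> miss, frames {13,85}
13 -> hit
94 -> miss, frames {13,85,94}
77 -> miss, evict 85, frames {13,94,77}
13 -> hit
44 -> miss, evict 77, frames {13,94,44}
13 -> hit
42 -> miss, evict 13, frames {94,44,42}
44 -> hit
42 -> hit
82 -> miss, evict 94, frames {44,42,82}
44 -> hit
42 -> hit
82 -> hit
94 -> miss, evict 42, frames {44,82,94}
82 -> hit
34 -> miss, evict 94, frames {44,82,34}
85 -> miss, evict 34, frames {44,82,85}
82 -> hit
Page faults: 10.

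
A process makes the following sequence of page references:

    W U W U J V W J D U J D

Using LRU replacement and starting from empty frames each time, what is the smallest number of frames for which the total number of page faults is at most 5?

5

f=1: 12 faults
f=2: 10 faults
f=3: 7 faults
f=4: 6 faults
f=5: 5 faults
Smallest f with faults ≤ 5 is 5.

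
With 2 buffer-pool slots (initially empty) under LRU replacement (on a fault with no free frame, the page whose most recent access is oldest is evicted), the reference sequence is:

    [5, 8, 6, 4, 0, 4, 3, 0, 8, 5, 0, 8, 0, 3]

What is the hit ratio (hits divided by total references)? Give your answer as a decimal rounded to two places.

5: fault, frames [5]
8: fault, frames [5, 8]
6: fault, evict 5, frames [8, 6]
4: fault, evict 8, frames [6, 4]
0: fault, evict 6, frames [4, 0]
4: hit
3: fault, evict 0, frames [4, 3]
0: fault, evict 4, frames [3, 0]
8: fault, evict 3, frames [0, 8]
5: fault, evict 0, frames [8, 5]
0: fault, evict 8, frames [5, 0]
8: fault, evict 5, frames [0, 8]
0: hit
3: fault, evict 8, frames [0, 3]
Hits: 2 of 14 references → 2/14 = 0.1429.

0.14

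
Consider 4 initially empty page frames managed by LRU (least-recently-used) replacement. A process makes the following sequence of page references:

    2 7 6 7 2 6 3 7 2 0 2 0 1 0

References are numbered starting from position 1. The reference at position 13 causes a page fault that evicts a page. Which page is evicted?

pos 1: 2 → miss, frames [2]
pos 2: 7 → miss, frames [2, 7]
pos 3: 6 → miss, frames [2, 7, 6]
pos 4: 7 → hit
pos 5: 2 → hit
pos 6: 6 → hit
pos 7: 3 → miss, frames [7, 2, 6, 3]
pos 8: 7 → hit
pos 9: 2 → hit
pos 10: 0 → miss, evict 6, frames [3, 7, 2, 0]
pos 11: 2 → hit
pos 12: 0 → hit
pos 13: 1 → miss, evict 3, frames [7, 2, 0, 1]
At position 13, page 3 is evicted.

3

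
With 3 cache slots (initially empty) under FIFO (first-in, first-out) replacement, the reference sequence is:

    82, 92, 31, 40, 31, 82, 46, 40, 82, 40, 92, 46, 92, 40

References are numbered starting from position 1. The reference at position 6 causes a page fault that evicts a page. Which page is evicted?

92

pos 1: 82 -> fault, frames {82}
pos 2: 92 -> fault, frames {82,92}
pos 3: 31 -> fault, frames {82,92,31}
pos 4: 40 -> fault, evict 82, frames {92,31,40}
pos 5: 31 -> hit
pos 6: 82 -> fault, evict 92, frames {31,40,82}
At position 6, page 92 is evicted.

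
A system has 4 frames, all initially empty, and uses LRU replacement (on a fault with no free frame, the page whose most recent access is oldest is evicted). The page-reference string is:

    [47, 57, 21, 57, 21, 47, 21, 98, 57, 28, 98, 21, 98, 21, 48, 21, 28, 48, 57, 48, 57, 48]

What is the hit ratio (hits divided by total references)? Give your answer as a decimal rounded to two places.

0.68

47 -> miss, frames {47}
57 -> miss, frames {47,57}
21 -> miss, frames {47,57,21}
57 -> hit
21 -> hit
47 -> hit
21 -> hit
98 -> miss, frames {57,47,21,98}
57 -> hit
28 -> miss, evict 47, frames {21,98,57,28}
98 -> hit
21 -> hit
98 -> hit
21 -> hit
48 -> miss, evict 57, frames {28,98,21,48}
21 -> hit
28 -> hit
48 -> hit
57 -> miss, evict 98, frames {21,28,48,57}
48 -> hit
57 -> hit
48 -> hit
Hits: 15 of 22 references → 15/22 = 0.6818.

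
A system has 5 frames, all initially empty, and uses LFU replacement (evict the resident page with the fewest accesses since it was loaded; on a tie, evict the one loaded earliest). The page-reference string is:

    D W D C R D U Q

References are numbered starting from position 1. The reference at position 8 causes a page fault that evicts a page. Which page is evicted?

W

pos 1: D → fault, frames [D]
pos 2: W → fault, frames [D, W]
pos 3: D → hit
pos 4: C → fault, frames [D, W, C]
pos 5: R → fault, frames [D, W, C, R]
pos 6: D → hit
pos 7: U → fault, frames [D, W, C, R, U]
pos 8: Q → fault, evict W, frames [D, C, R, U, Q]
At position 8, page W is evicted.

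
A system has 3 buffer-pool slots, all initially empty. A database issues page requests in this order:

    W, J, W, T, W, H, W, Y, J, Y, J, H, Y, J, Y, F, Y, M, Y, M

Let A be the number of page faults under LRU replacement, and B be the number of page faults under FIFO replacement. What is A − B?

Under LRU: F F . F . F . F F . . F . . . F . F . . → 9 faults.
Under FIFO: F F . F . F F F F . . F . . . F F F . . → 11 faults.
A − B = 9 − 11 = -2.

-2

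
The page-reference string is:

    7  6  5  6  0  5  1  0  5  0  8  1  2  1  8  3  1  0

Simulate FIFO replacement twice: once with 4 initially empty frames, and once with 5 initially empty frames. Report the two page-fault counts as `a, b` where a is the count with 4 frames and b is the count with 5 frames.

4 frames: F F F . F . F . . . F . F . . F . F → 9 faults.
5 frames: F F F . F . F . . . F . F . . F . . → 8 faults.
8 < 9: adding a frame reduced faults, as is typical.

9, 8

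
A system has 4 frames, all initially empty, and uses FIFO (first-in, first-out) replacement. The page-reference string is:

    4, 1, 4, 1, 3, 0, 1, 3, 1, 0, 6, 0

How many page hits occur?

4 -> miss, frames [4]
1 -> miss, frames [4, 1]
4 -> hit
1 -> hit
3 -> miss, frames [4, 1, 3]
0 -> miss, frames [4, 1, 3, 0]
1 -> hit
3 -> hit
1 -> hit
0 -> hit
6 -> miss, evict 4, frames [1, 3, 0, 6]
0 -> hit
Hits: 7.

7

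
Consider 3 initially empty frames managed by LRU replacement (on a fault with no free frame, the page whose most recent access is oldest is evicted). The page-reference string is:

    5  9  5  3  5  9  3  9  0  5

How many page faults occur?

5: miss, frames [5]
9: miss, frames [5, 9]
5: hit
3: miss, frames [9, 5, 3]
5: hit
9: hit
3: hit
9: hit
0: miss, evict 5, frames [3, 9, 0]
5: miss, evict 3, frames [9, 0, 5]
Page faults: 5.

5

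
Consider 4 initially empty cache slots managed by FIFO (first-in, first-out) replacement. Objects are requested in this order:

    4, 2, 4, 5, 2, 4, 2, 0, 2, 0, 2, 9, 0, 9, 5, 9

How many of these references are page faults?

5

4 -> miss, frames {4}
2 -> miss, frames {4,2}
4 -> hit
5 -> miss, frames {4,2,5}
2 -> hit
4 -> hit
2 -> hit
0 -> miss, frames {4,2,5,0}
2 -> hit
0 -> hit
2 -> hit
9 -> miss, evict 4, frames {2,5,0,9}
0 -> hit
9 -> hit
5 -> hit
9 -> hit
Page faults: 5.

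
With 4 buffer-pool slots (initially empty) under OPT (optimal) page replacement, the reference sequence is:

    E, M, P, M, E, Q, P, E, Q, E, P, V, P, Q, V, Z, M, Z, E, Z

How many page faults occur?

7

E → miss, frames [E]
M → miss, frames [E, M]
P → miss, frames [E, M, P]
M → hit
E → hit
Q → miss, frames [E, M, P, Q]
P → hit
E → hit
Q → hit
E → hit
P → hit
V → miss, evict E, frames [M, P, Q, V]
P → hit
Q → hit
V → hit
Z → miss, evict V, frames [M, P, Q, Z]
M → hit
Z → hit
E → miss, evict Q, frames [M, P, Z, E]
Z → hit
Page faults: 7.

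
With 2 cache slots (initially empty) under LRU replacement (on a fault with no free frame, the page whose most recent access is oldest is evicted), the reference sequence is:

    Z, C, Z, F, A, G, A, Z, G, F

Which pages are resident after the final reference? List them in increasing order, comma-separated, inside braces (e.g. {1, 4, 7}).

{F, G}

Z → fault, frames (Z)
C → fault, frames (Z C)
Z → hit
F → fault, evict C, frames (Z F)
A → fault, evict Z, frames (F A)
G → fault, evict F, frames (A G)
A → hit
Z → fault, evict G, frames (A Z)
G → fault, evict A, frames (Z G)
F → fault, evict Z, frames (G F)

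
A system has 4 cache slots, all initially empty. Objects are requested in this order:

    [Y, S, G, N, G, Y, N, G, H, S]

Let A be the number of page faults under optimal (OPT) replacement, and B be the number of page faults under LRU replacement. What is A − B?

-1

Under OPT: F F F F . . . . F . → 5 faults.
Under LRU: F F F F . . . . F F → 6 faults.
A − B = 5 − 6 = -1.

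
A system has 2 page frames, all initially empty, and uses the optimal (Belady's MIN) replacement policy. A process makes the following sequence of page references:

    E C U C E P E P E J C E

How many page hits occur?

5

E: fault, frames (E)
C: fault, frames (E C)
U: fault, evict E, frames (C U)
C: hit
E: fault, evict U, frames (C E)
P: fault, evict C, frames (E P)
E: hit
P: hit
E: hit
J: fault, evict P, frames (E J)
C: fault, evict J, frames (E C)
E: hit
Hits: 5.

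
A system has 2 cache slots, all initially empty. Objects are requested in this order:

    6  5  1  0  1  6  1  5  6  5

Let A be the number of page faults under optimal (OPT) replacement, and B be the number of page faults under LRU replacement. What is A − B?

-1

Under OPT: F F F F . F . F . . → 6 faults.
Under LRU: F F F F . F . F F . → 7 faults.
A − B = 6 − 7 = -1.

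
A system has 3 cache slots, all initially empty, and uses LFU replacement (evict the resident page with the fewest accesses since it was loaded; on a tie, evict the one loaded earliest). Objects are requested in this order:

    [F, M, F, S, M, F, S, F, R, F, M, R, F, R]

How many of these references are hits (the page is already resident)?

F: miss, frames [F]
M: miss, frames [F, M]
F: hit
S: miss, frames [F, M, S]
M: hit
F: hit
S: hit
F: hit
R: miss, evict M, frames [F, S, R]
F: hit
M: miss, evict R, frames [F, S, M]
R: miss, evict M, frames [F, S, R]
F: hit
R: hit
Hits: 8.

8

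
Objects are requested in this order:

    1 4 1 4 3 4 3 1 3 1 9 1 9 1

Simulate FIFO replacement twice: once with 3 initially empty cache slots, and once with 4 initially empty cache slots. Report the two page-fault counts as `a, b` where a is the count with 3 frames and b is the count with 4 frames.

3 frames: F F . . F . . . . . F F . . → 5 faults.
4 frames: F F . . F . . . . . F . . . → 4 faults.
4 < 5: adding a frame reduced faults, as is typical.

5, 4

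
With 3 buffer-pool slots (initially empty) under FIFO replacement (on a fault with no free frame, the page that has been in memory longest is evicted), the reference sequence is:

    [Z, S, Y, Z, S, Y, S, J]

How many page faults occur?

Z: fault, frames {Z}
S: fault, frames {Z,S}
Y: fault, frames {Z,S,Y}
Z: hit
S: hit
Y: hit
S: hit
J: fault, evict Z, frames {S,Y,J}
Page faults: 4.

4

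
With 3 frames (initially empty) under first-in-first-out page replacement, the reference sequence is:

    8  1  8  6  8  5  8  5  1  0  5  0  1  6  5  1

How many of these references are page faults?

10

8: fault, frames {8}
1: fault, frames {8,1}
8: hit
6: fault, frames {8,1,6}
8: hit
5: fault, evict 8, frames {1,6,5}
8: fault, evict 1, frames {6,5,8}
5: hit
1: fault, evict 6, frames {5,8,1}
0: fault, evict 5, frames {8,1,0}
5: fault, evict 8, frames {1,0,5}
0: hit
1: hit
6: fault, evict 1, frames {0,5,6}
5: hit
1: fault, evict 0, frames {5,6,1}
Page faults: 10.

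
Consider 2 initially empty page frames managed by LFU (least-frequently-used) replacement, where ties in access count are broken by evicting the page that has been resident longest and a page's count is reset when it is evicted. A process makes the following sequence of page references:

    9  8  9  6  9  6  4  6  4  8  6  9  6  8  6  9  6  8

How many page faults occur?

9 → fault, frames (9)
8 → fault, frames (9 8)
9 → hit
6 → fault, evict 8, frames (9 6)
9 → hit
6 → hit
4 → fault, evict 6, frames (9 4)
6 → fault, evict 4, frames (9 6)
4 → fault, evict 6, frames (9 4)
8 → fault, evict 4, frames (9 8)
6 → fault, evict 8, frames (9 6)
9 → hit
6 → hit
8 → fault, evict 6, frames (9 8)
6 → fault, evict 8, frames (9 6)
9 → hit
6 → hit
8 → fault, evict 6, frames (9 8)
Page faults: 11.

11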